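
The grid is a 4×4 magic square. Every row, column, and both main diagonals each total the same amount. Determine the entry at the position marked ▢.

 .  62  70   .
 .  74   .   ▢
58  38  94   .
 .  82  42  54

Column 2 is complete and sums to 256; that is the magic constant.
Using row 3: 58 + 38 + 94 + ? → (3,4) = 256 − 190 = 66.
Row 4 must total 256; the given cells sum to 178, so (4,1) = 78.
Column 3 must total 256; the given cells sum to 206, so (2,3) = 50.
The remaining cell in main diagonal is (1,1) = 256 − 222 = 34.
Using anti-diagonal: 50 + 38 + 78 + ? → (1,4) = 256 − 166 = 90.
From column 1, 256 − (34 + 58 + 78) gives (2,1) = 86.
Using column 4: 90 + 66 + 54 + ? → (2,4) = 256 − 210 = 46.

46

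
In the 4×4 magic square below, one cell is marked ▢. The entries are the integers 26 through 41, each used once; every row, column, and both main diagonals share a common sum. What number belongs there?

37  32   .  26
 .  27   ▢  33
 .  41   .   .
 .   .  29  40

The entries are 26 through 41, which sum to 536, so each line sums to 536/4 = 134.
Row 1: 37 + 32 + 26 + ? = 134, so (1,3) = 39.
From column 2, 134 − (32 + 27 + 41) gives (4,2) = 34.
The remaining cell in column 4 is (3,4) = 134 − 99 = 35.
The remaining cell in main diagonal is (3,3) = 134 − 104 = 30.
From row 3, 134 − (41 + 30 + 35) gives (3,1) = 28.
The remaining cell in row 4 is (4,1) = 134 − 103 = 31.
Using column 1: 37 + 28 + 31 + ? → (2,1) = 134 − 96 = 38.
Column 3 must total 134; the given cells sum to 98, so (2,3) = 36.

36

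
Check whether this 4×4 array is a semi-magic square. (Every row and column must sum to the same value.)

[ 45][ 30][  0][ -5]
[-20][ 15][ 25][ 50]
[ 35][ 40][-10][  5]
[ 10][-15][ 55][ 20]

Yes

Row 1: 45 + 30 + 0 + (-5) = 70.
Row 2: -20 + 15 + 25 + 50 = 70.
Row 3: 35 + 40 + (-10) + 5 = 70.
Row 4: 10 + (-15) + 55 + 20 = 70.
Column 1: 45 + (-20) + 35 + 10 = 70.
Column 2: 30 + 15 + 40 + (-15) = 70.
Column 3: 0 + 25 + (-10) + 55 = 70.
Column 4: -5 + 50 + 5 + 20 = 70.
All lines sum to 70.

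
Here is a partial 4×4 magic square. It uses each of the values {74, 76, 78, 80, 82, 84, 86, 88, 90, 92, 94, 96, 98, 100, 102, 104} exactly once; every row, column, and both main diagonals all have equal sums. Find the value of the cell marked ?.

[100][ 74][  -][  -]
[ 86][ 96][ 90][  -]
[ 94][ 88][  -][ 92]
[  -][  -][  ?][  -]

The 16 entries sum to 1424, so each line sums to 1424/4 = 356.
Row 2 needs 356; the known cells sum to 272, so (2,4) = 84.
Row 3 must total 356; the given cells sum to 274, so (3,3) = 82.
Column 1 needs 356; the known cells sum to 280, so (4,1) = 76.
From column 2, 356 − (74 + 96 + 88) gives (4,2) = 98.
From main diagonal, 356 − (100 + 96 + 82) gives (4,4) = 78.
Using anti-diagonal: 90 + 88 + 76 + ? → (1,4) = 356 − 254 = 102.
Using row 1: 100 + 74 + 102 + ? → (1,3) = 356 − 276 = 80.
Row 4 needs 356; the known cells sum to 252, so (4,3) = 104.

104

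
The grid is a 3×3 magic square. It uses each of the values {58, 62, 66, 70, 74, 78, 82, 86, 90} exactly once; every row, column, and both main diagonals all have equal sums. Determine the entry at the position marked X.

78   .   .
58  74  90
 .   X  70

66

The 9 entries sum to 666, so each line sums to 666/3 = 222.
The remaining cell in column 1 is (3,1) = 222 − 136 = 86.
Using column 3: 90 + 70 + ? → (1,3) = 222 − 160 = 62.
Using row 1: 78 + 62 + ? → (1,2) = 222 − 140 = 82.
Using row 3: 86 + 70 + ? → (3,2) = 222 − 156 = 66.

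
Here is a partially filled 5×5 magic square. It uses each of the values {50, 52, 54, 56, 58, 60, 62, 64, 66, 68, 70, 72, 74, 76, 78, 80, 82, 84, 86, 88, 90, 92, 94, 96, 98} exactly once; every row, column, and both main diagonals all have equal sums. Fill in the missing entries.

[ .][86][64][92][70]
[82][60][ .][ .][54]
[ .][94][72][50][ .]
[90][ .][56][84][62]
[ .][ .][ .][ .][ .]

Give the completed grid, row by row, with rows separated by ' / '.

58 86 64 92 70 / 82 60 98 76 54 / 66 94 72 50 88 / 90 78 56 84 62 / 74 52 80 68 96

The 25 entries sum to 1850, so each line sums to 1850/5 = 370.
Row 1 needs 370; the known cells sum to 312, so (1,1) = 58.
Using row 4: 90 + 56 + 84 + 62 + ? → (4,2) = 370 − 292 = 78.
Column 2 must total 370; the given cells sum to 318, so (5,2) = 52.
Using main diagonal: 58 + 60 + 72 + 84 + ? → (5,5) = 370 − 274 = 96.
Column 5 must total 370; the given cells sum to 282, so (3,5) = 88.
The remaining cell in row 3 is (3,1) = 370 − 304 = 66.
Column 1 needs 370; the known cells sum to 296, so (5,1) = 74.
Anti-diagonal: 70 + 72 + 78 + 74 + ? = 370, so (2,4) = 76.
Row 2 must total 370; the given cells sum to 272, so (2,3) = 98.
Column 3 needs 370; the known cells sum to 290, so (5,3) = 80.
Column 4 must total 370; the given cells sum to 302, so (5,4) = 68.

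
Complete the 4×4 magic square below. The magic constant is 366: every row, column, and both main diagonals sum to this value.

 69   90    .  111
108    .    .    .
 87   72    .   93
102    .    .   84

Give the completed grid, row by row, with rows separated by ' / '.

The remaining cell in row 1 is (1,3) = 366 − 270 = 96.
From row 3, 366 − (87 + 72 + 93) gives (3,3) = 114.
Column 4 needs 366; the known cells sum to 288, so (2,4) = 78.
Main diagonal needs 366; the known cells sum to 267, so (2,2) = 99.
The remaining cell in anti-diagonal is (2,3) = 366 − 285 = 81.
Column 2: 90 + 99 + 72 + ? = 366, so (4,2) = 105.
Column 3: 96 + 81 + 114 + ? = 366, so (4,3) = 75.

69 90 96 111 / 108 99 81 78 / 87 72 114 93 / 102 105 75 84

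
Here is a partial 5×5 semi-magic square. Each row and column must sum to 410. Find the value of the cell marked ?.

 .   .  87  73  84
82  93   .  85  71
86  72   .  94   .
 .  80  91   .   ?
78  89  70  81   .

The remaining cell in row 2 is (2,3) = 410 − 331 = 79.
Row 5: 78 + 89 + 70 + 81 + ? = 410, so (5,5) = 92.
The remaining cell in column 2 is (1,2) = 410 − 334 = 76.
Column 3 must total 410; the given cells sum to 327, so (3,3) = 83.
Column 4 needs 410; the known cells sum to 333, so (4,4) = 77.
Row 1 must total 410; the given cells sum to 320, so (1,1) = 90.
Row 3 needs 410; the known cells sum to 335, so (3,5) = 75.
Column 1: 90 + 82 + 86 + 78 + ? = 410, so (4,1) = 74.
From column 5, 410 − (84 + 71 + 75 + 92) gives (4,5) = 88.

88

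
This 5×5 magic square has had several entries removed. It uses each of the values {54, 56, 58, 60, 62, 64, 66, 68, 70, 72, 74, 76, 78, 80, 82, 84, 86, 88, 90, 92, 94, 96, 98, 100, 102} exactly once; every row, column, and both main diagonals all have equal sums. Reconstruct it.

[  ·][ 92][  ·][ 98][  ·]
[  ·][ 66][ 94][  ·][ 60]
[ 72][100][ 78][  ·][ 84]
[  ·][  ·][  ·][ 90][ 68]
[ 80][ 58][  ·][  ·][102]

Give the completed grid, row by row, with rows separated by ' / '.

54 92 70 98 76 / 88 66 94 82 60 / 72 100 78 56 84 / 96 74 62 90 68 / 80 58 86 64 102

The 25 entries sum to 1950, so each line sums to 1950/5 = 390.
From row 3, 390 − (72 + 100 + 78 + 84) gives (3,4) = 56.
Using column 2: 92 + 66 + 100 + 58 + ? → (4,2) = 390 − 316 = 74.
From column 5, 390 − (60 + 84 + 68 + 102) gives (1,5) = 76.
From main diagonal, 390 − (66 + 78 + 90 + 102) gives (1,1) = 54.
Anti-diagonal: 76 + 78 + 74 + 80 + ? = 390, so (2,4) = 82.
Using row 1: 54 + 92 + 98 + 76 + ? → (1,3) = 390 − 320 = 70.
Using row 2: 66 + 94 + 82 + 60 + ? → (2,1) = 390 − 302 = 88.
Using column 1: 54 + 88 + 72 + 80 + ? → (4,1) = 390 − 294 = 96.
Column 4 must total 390; the given cells sum to 326, so (5,4) = 64.
Row 4: 96 + 74 + 90 + 68 + ? = 390, so (4,3) = 62.
From row 5, 390 − (80 + 58 + 64 + 102) gives (5,3) = 86.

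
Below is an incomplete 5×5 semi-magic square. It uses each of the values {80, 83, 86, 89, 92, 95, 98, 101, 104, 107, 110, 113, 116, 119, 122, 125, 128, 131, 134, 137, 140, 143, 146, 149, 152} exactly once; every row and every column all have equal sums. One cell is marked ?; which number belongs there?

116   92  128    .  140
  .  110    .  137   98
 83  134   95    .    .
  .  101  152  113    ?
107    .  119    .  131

89

The 25 entries sum to 2900, so each line sums to 2900/5 = 580.
From row 1, 580 − (116 + 92 + 128 + 140) gives (1,4) = 104.
The remaining cell in column 2 is (5,2) = 580 − 437 = 143.
Column 3 must total 580; the given cells sum to 494, so (2,3) = 86.
Row 2 must total 580; the given cells sum to 431, so (2,1) = 149.
Row 5 must total 580; the given cells sum to 500, so (5,4) = 80.
From column 1, 580 − (116 + 149 + 83 + 107) gives (4,1) = 125.
Column 4 needs 580; the known cells sum to 434, so (3,4) = 146.
Row 3 must total 580; the given cells sum to 458, so (3,5) = 122.
Row 4 must total 580; the given cells sum to 491, so (4,5) = 89.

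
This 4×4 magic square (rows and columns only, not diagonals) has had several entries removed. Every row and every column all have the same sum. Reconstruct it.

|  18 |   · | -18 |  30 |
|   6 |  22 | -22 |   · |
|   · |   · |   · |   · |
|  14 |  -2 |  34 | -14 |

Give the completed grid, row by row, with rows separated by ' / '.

Row 4 is already complete: 14 + -2 + 34 + -14 = 32, so that is the magic constant.
The remaining cell in row 1 is (1,2) = 32 − 30 = 2.
Using row 2: 6 + 22 + (-22) + ? → (2,4) = 32 − 6 = 26.
Column 1: 18 + 6 + 14 + ? = 32, so (3,1) = -6.
The remaining cell in column 2 is (3,2) = 32 − 22 = 10.
Column 3 must total 32; the given cells sum to -6, so (3,3) = 38.
Using column 4: 30 + 26 + (-14) + ? → (3,4) = 32 − 42 = -10.

18 2 -18 30 / 6 22 -22 26 / -6 10 38 -10 / 14 -2 34 -14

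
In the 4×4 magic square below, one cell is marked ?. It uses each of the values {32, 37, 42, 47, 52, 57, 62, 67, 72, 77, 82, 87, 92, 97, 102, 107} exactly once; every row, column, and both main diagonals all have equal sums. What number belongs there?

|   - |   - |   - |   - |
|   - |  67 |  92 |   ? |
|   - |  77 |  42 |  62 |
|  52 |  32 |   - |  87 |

The 16 entries sum to 1112, so each line sums to 1112/4 = 278.
The remaining cell in row 3 is (3,1) = 278 − 181 = 97.
The remaining cell in row 4 is (4,3) = 278 − 171 = 107.
Column 2 must total 278; the given cells sum to 176, so (1,2) = 102.
The remaining cell in column 3 is (1,3) = 278 − 241 = 37.
Main diagonal: 67 + 42 + 87 + ? = 278, so (1,1) = 82.
Anti-diagonal needs 278; the known cells sum to 221, so (1,4) = 57.
The remaining cell in column 1 is (2,1) = 278 − 231 = 47.
Column 4 must total 278; the given cells sum to 206, so (2,4) = 72.

72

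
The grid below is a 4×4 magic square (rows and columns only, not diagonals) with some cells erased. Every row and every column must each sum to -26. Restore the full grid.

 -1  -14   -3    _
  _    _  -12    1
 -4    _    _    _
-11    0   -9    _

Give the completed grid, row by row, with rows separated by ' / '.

-1 -14 -3 -8 / -10 -5 -12 1 / -4 -7 -2 -13 / -11 0 -9 -6

Row 1: -1 + (-14) + (-3) + ? = -26, so (1,4) = -8.
Row 4 needs -26; the known cells sum to -20, so (4,4) = -6.
Using column 1: -1 + (-4) + (-11) + ? → (2,1) = -26 − (-16) = -10.
From column 3, -26 − (-3 + (-12) + (-9)) gives (3,3) = -2.
The remaining cell in column 4 is (3,4) = -26 − (-13) = -13.
Row 2 must total -26; the given cells sum to -21, so (2,2) = -5.
The remaining cell in row 3 is (3,2) = -26 − (-19) = -7.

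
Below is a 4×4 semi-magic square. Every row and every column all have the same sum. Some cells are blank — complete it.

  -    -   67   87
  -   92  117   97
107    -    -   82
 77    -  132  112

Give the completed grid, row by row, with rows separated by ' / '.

Column 4 is already complete: 87 + 97 + 82 + 112 = 378, so that is the magic constant.
Row 2 must total 378; the given cells sum to 306, so (2,1) = 72.
Using row 4: 77 + 132 + 112 + ? → (4,2) = 378 − 321 = 57.
Column 1 needs 378; the known cells sum to 256, so (1,1) = 122.
From column 3, 378 − (67 + 117 + 132) gives (3,3) = 62.
Row 1 must total 378; the given cells sum to 276, so (1,2) = 102.
From row 3, 378 − (107 + 62 + 82) gives (3,2) = 127.

122 102 67 87 / 72 92 117 97 / 107 127 62 82 / 77 57 132 112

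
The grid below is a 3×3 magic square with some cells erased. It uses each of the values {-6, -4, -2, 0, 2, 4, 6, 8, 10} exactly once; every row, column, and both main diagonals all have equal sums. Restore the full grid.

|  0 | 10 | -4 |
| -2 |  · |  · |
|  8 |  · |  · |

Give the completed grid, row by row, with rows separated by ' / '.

0 10 -4 / -2 2 6 / 8 -6 4

The 9 entries sum to 18, so each line sums to 18/3 = 6.
The remaining cell in anti-diagonal is (2,2) = 6 − 4 = 2.
Row 2 must total 6; the given cells sum to 0, so (2,3) = 6.
From column 2, 6 − (10 + 2) gives (3,2) = -6.
The remaining cell in column 3 is (3,3) = 6 − 2 = 4.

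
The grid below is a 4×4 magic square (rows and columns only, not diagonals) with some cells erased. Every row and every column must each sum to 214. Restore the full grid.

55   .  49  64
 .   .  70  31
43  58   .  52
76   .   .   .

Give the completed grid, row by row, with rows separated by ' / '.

Row 1 must total 214; the given cells sum to 168, so (1,2) = 46.
Row 3 needs 214; the known cells sum to 153, so (3,3) = 61.
From column 1, 214 − (55 + 43 + 76) gives (2,1) = 40.
The remaining cell in column 3 is (4,3) = 214 − 180 = 34.
From column 4, 214 − (64 + 31 + 52) gives (4,4) = 67.
The remaining cell in row 2 is (2,2) = 214 − 141 = 73.
Using row 4: 76 + 34 + 67 + ? → (4,2) = 214 − 177 = 37.

55 46 49 64 / 40 73 70 31 / 43 58 61 52 / 76 37 34 67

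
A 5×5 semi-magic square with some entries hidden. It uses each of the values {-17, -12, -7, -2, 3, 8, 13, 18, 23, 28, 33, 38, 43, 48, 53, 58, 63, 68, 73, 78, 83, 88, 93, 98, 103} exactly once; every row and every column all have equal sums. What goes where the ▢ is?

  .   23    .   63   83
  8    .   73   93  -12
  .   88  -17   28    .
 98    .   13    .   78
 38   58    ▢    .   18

103

The 25 entries sum to 1075, so each line sums to 1075/5 = 215.
Row 2: 8 + 73 + 93 + (-12) + ? = 215, so (2,2) = 53.
Using column 2: 23 + 53 + 88 + 58 + ? → (4,2) = 215 − 222 = -7.
Using column 5: 83 + (-12) + 78 + 18 + ? → (3,5) = 215 − 167 = 48.
Row 3: 88 + (-17) + 28 + 48 + ? = 215, so (3,1) = 68.
Row 4 needs 215; the known cells sum to 182, so (4,4) = 33.
The remaining cell in column 1 is (1,1) = 215 − 212 = 3.
Column 4 needs 215; the known cells sum to 217, so (5,4) = -2.
Row 1: 3 + 23 + 63 + 83 + ? = 215, so (1,3) = 43.
Row 5: 38 + 58 + (-2) + 18 + ? = 215, so (5,3) = 103.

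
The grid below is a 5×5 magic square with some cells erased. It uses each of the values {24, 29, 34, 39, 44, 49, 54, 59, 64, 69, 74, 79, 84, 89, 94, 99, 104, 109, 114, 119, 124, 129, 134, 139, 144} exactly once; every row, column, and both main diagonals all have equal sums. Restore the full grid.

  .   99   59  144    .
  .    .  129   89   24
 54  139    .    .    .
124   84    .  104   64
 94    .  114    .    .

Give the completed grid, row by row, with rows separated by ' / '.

The 25 entries sum to 2100, so each line sums to 2100/5 = 420.
Using row 4: 124 + 84 + 104 + 64 + ? → (4,3) = 420 − 376 = 44.
The remaining cell in column 3 is (3,3) = 420 − 346 = 74.
Anti-diagonal: 89 + 74 + 84 + 94 + ? = 420, so (1,5) = 79.
The remaining cell in row 1 is (1,1) = 420 − 381 = 39.
Column 1 needs 420; the known cells sum to 311, so (2,1) = 109.
Using row 2: 109 + 129 + 89 + 24 + ? → (2,2) = 420 − 351 = 69.
From column 2, 420 − (99 + 69 + 139 + 84) gives (5,2) = 29.
Using main diagonal: 39 + 69 + 74 + 104 + ? → (5,5) = 420 − 286 = 134.
Using row 5: 94 + 29 + 114 + 134 + ? → (5,4) = 420 − 371 = 49.
The remaining cell in column 4 is (3,4) = 420 − 386 = 34.
Using column 5: 79 + 24 + 64 + 134 + ? → (3,5) = 420 − 301 = 119.

39 99 59 144 79 / 109 69 129 89 24 / 54 139 74 34 119 / 124 84 44 104 64 / 94 29 114 49 134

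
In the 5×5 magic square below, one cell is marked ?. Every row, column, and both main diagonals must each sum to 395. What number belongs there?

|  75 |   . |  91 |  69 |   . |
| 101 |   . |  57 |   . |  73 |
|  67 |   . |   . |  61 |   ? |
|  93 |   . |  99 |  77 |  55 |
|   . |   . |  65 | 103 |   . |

89

From row 4, 395 − (93 + 99 + 77 + 55) gives (4,2) = 71.
Column 1 must total 395; the given cells sum to 336, so (5,1) = 59.
Column 3 needs 395; the known cells sum to 312, so (3,3) = 83.
From column 4, 395 − (69 + 61 + 77 + 103) gives (2,4) = 85.
Anti-diagonal must total 395; the given cells sum to 298, so (1,5) = 97.
The remaining cell in row 1 is (1,2) = 395 − 332 = 63.
Row 2: 101 + 57 + 85 + 73 + ? = 395, so (2,2) = 79.
From main diagonal, 395 − (75 + 79 + 83 + 77) gives (5,5) = 81.
Row 5 must total 395; the given cells sum to 308, so (5,2) = 87.
Column 2 must total 395; the given cells sum to 300, so (3,2) = 95.
Column 5: 97 + 73 + 55 + 81 + ? = 395, so (3,5) = 89.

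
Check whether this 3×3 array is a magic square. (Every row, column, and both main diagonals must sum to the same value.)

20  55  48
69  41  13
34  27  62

Row 1: 20 + 55 + 48 = 123.
Row 2: 69 + 41 + 13 = 123.
Row 3: 34 + 27 + 62 = 123.
Column 1: 20 + 69 + 34 = 123.
Column 2: 55 + 41 + 27 = 123.
Column 3: 48 + 13 + 62 = 123.
Main diagonal: 20 + 41 + 62 = 123.
Anti-diagonal: 48 + 41 + 34 = 123.
All lines sum to 123.

Yes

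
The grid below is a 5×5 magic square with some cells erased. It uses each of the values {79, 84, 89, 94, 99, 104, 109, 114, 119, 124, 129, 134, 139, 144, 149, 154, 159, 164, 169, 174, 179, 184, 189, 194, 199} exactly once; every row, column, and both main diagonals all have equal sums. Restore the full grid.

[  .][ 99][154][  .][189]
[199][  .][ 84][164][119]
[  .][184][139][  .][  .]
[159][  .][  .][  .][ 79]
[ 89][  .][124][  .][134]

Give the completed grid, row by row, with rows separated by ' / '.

144 99 154 109 189 / 199 129 84 164 119 / 104 184 139 94 174 / 159 114 194 149 79 / 89 169 124 179 134

The 25 entries sum to 3475, so each line sums to 3475/5 = 695.
Row 2 must total 695; the given cells sum to 566, so (2,2) = 129.
The remaining cell in column 3 is (4,3) = 695 − 501 = 194.
Column 5 needs 695; the known cells sum to 521, so (3,5) = 174.
Anti-diagonal must total 695; the given cells sum to 581, so (4,2) = 114.
Row 4 needs 695; the known cells sum to 546, so (4,4) = 149.
Column 2: 99 + 129 + 184 + 114 + ? = 695, so (5,2) = 169.
From main diagonal, 695 − (129 + 139 + 149 + 134) gives (1,1) = 144.
Row 1 must total 695; the given cells sum to 586, so (1,4) = 109.
The remaining cell in row 5 is (5,4) = 695 − 516 = 179.
Column 1: 144 + 199 + 159 + 89 + ? = 695, so (3,1) = 104.
From column 4, 695 − (109 + 164 + 149 + 179) gives (3,4) = 94.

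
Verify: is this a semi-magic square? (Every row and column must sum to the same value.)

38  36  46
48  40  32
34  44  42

Row 1: 38 + 36 + 46 = 120.
Row 2: 48 + 40 + 32 = 120.
Row 3: 34 + 44 + 42 = 120.
Column 1: 38 + 48 + 34 = 120.
Column 2: 36 + 40 + 44 = 120.
Column 3: 46 + 32 + 42 = 120.
All lines sum to 120.

Yes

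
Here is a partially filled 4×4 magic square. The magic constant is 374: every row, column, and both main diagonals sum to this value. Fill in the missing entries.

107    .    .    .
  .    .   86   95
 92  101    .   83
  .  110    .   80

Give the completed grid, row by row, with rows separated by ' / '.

107 74 77 116 / 104 89 86 95 / 92 101 98 83 / 71 110 113 80

Using row 3: 92 + 101 + 83 + ? → (3,3) = 374 − 276 = 98.
From column 4, 374 − (95 + 83 + 80) gives (1,4) = 116.
From main diagonal, 374 − (107 + 98 + 80) gives (2,2) = 89.
Using anti-diagonal: 116 + 86 + 101 + ? → (4,1) = 374 − 303 = 71.
Row 2 must total 374; the given cells sum to 270, so (2,1) = 104.
Row 4: 71 + 110 + 80 + ? = 374, so (4,3) = 113.
The remaining cell in column 2 is (1,2) = 374 − 300 = 74.
Using column 3: 86 + 98 + 113 + ? → (1,3) = 374 − 297 = 77.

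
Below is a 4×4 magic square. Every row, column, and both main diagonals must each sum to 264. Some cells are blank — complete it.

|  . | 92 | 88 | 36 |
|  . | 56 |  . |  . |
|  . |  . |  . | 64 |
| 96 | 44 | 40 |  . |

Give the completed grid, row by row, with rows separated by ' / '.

The remaining cell in row 1 is (1,1) = 264 − 216 = 48.
Using row 4: 96 + 44 + 40 + ? → (4,4) = 264 − 180 = 84.
Column 2 must total 264; the given cells sum to 192, so (3,2) = 72.
The remaining cell in column 4 is (2,4) = 264 − 184 = 80.
Main diagonal: 48 + 56 + 84 + ? = 264, so (3,3) = 76.
Anti-diagonal: 36 + 72 + 96 + ? = 264, so (2,3) = 60.
Row 2 must total 264; the given cells sum to 196, so (2,1) = 68.
Row 3: 72 + 76 + 64 + ? = 264, so (3,1) = 52.

48 92 88 36 / 68 56 60 80 / 52 72 76 64 / 96 44 40 84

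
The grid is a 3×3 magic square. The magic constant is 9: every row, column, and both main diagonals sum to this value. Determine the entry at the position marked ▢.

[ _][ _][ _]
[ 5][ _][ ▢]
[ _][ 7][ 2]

1

Using row 3: 7 + 2 + ? → (3,1) = 9 − 9 = 0.
Using column 1: 5 + 0 + ? → (1,1) = 9 − 5 = 4.
From main diagonal, 9 − (4 + 2) gives (2,2) = 3.
Anti-diagonal needs 9; the known cells sum to 3, so (1,3) = 6.
The remaining cell in row 1 is (1,2) = 9 − 10 = -1.
Row 2 must total 9; the given cells sum to 8, so (2,3) = 1.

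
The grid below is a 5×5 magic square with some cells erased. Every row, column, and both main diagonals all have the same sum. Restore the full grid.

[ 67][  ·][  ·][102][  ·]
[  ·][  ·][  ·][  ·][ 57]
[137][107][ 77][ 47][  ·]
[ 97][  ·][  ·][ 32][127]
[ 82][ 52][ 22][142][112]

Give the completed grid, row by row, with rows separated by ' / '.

67 37 132 102 72 / 27 122 117 87 57 / 137 107 77 47 42 / 97 92 62 32 127 / 82 52 22 142 112

Row 5 is already complete: 82 + 52 + 22 + 142 + 112 = 410, so that is the magic constant.
Using row 3: 137 + 107 + 77 + 47 + ? → (3,5) = 410 − 368 = 42.
Column 1 must total 410; the given cells sum to 383, so (2,1) = 27.
Column 4 needs 410; the known cells sum to 323, so (2,4) = 87.
The remaining cell in column 5 is (1,5) = 410 − 338 = 72.
Main diagonal: 67 + 77 + 32 + 112 + ? = 410, so (2,2) = 122.
Using anti-diagonal: 72 + 87 + 77 + 82 + ? → (4,2) = 410 − 318 = 92.
From row 2, 410 − (27 + 122 + 87 + 57) gives (2,3) = 117.
From row 4, 410 − (97 + 92 + 32 + 127) gives (4,3) = 62.
From column 2, 410 − (122 + 107 + 92 + 52) gives (1,2) = 37.
Column 3 must total 410; the given cells sum to 278, so (1,3) = 132.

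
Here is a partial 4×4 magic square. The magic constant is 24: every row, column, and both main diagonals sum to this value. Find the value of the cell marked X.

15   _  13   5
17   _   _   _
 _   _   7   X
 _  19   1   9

-1

The remaining cell in row 1 is (1,2) = 24 − 33 = -9.
Row 4 needs 24; the known cells sum to 29, so (4,1) = -5.
The remaining cell in column 1 is (3,1) = 24 − 27 = -3.
Column 3: 13 + 7 + 1 + ? = 24, so (2,3) = 3.
Main diagonal: 15 + 7 + 9 + ? = 24, so (2,2) = -7.
Anti-diagonal must total 24; the given cells sum to 3, so (3,2) = 21.
Using row 2: 17 + (-7) + 3 + ? → (2,4) = 24 − 13 = 11.
The remaining cell in row 3 is (3,4) = 24 − 25 = -1.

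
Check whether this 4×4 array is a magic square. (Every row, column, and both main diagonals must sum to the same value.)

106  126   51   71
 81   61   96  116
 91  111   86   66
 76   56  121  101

Yes

Row 1: 106 + 126 + 51 + 71 = 354.
Row 2: 81 + 61 + 96 + 116 = 354.
Row 3: 91 + 111 + 86 + 66 = 354.
Row 4: 76 + 56 + 121 + 101 = 354.
Column 1: 106 + 81 + 91 + 76 = 354.
Column 2: 126 + 61 + 111 + 56 = 354.
Column 3: 51 + 96 + 86 + 121 = 354.
Column 4: 71 + 116 + 66 + 101 = 354.
Main diagonal: 106 + 61 + 86 + 101 = 354.
Anti-diagonal: 71 + 96 + 111 + 76 = 354.
All lines sum to 354.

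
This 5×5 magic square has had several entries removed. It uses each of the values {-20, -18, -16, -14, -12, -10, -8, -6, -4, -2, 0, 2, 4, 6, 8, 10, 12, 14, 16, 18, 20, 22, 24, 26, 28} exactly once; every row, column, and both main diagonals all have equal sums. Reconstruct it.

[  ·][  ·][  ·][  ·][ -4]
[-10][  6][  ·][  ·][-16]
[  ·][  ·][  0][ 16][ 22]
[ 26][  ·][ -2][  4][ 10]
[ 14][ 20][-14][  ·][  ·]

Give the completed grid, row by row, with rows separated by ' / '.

2 18 24 -20 -4 / -10 6 12 28 -16 / -12 -6 0 16 22 / 26 -18 -2 4 10 / 14 20 -14 -8 8

The 25 entries sum to 100, so each line sums to 100/5 = 20.
From row 4, 20 − (26 + (-2) + 4 + 10) gives (4,2) = -18.
The remaining cell in column 5 is (5,5) = 20 − 12 = 8.
Main diagonal must total 20; the given cells sum to 18, so (1,1) = 2.
The remaining cell in anti-diagonal is (2,4) = 20 − (-8) = 28.
Row 2 needs 20; the known cells sum to 8, so (2,3) = 12.
Row 5 needs 20; the known cells sum to 28, so (5,4) = -8.
Column 1: 2 + (-10) + 26 + 14 + ? = 20, so (3,1) = -12.
Column 3: 12 + 0 + (-2) + (-14) + ? = 20, so (1,3) = 24.
Column 4 needs 20; the known cells sum to 40, so (1,4) = -20.
The remaining cell in row 1 is (1,2) = 20 − 2 = 18.
Row 3: -12 + 0 + 16 + 22 + ? = 20, so (3,2) = -6.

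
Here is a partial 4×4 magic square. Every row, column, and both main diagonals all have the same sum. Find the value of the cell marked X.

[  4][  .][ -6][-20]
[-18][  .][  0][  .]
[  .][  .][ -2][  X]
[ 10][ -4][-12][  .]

Column 3 is complete and sums to -20; that is the magic constant.
From row 1, -20 − (4 + (-6) + (-20)) gives (1,2) = 2.
The remaining cell in row 4 is (4,4) = -20 − (-6) = -14.
Column 1 must total -20; the given cells sum to -4, so (3,1) = -16.
Main diagonal must total -20; the given cells sum to -12, so (2,2) = -8.
Anti-diagonal: -20 + 0 + 10 + ? = -20, so (3,2) = -10.
The remaining cell in row 2 is (2,4) = -20 − (-26) = 6.
The remaining cell in row 3 is (3,4) = -20 − (-28) = 8.

8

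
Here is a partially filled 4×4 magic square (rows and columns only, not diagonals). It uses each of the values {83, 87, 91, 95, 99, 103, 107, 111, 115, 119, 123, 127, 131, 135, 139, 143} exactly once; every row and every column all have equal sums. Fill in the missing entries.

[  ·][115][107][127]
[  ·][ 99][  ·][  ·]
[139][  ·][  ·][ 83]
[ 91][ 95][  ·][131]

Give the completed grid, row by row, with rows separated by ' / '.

The 16 entries sum to 1808, so each line sums to 1808/4 = 452.
From row 1, 452 − (115 + 107 + 127) gives (1,1) = 103.
From row 4, 452 − (91 + 95 + 131) gives (4,3) = 135.
Column 1: 103 + 139 + 91 + ? = 452, so (2,1) = 119.
Column 2 needs 452; the known cells sum to 309, so (3,2) = 143.
Column 4: 127 + 83 + 131 + ? = 452, so (2,4) = 111.
From row 2, 452 − (119 + 99 + 111) gives (2,3) = 123.
From row 3, 452 − (139 + 143 + 83) gives (3,3) = 87.

103 115 107 127 / 119 99 123 111 / 139 143 87 83 / 91 95 135 131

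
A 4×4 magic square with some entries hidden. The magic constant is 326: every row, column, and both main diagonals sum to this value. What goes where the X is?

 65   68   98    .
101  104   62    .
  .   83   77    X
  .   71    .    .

92

Row 1: 65 + 68 + 98 + ? = 326, so (1,4) = 95.
Using row 2: 101 + 104 + 62 + ? → (2,4) = 326 − 267 = 59.
Using column 3: 98 + 62 + 77 + ? → (4,3) = 326 − 237 = 89.
Main diagonal: 65 + 104 + 77 + ? = 326, so (4,4) = 80.
Anti-diagonal must total 326; the given cells sum to 240, so (4,1) = 86.
The remaining cell in column 1 is (3,1) = 326 − 252 = 74.
Using column 4: 95 + 59 + 80 + ? → (3,4) = 326 − 234 = 92.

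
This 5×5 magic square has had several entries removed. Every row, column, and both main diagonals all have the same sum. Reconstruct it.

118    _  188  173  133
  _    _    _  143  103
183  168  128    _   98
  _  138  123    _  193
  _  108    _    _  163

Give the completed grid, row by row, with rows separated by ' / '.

Column 5 is already complete: 133 + 103 + 98 + 193 + 163 = 690, so that is the magic constant.
Row 1: 118 + 188 + 173 + 133 + ? = 690, so (1,2) = 78.
Row 3: 183 + 168 + 128 + 98 + ? = 690, so (3,4) = 113.
Using column 2: 78 + 168 + 138 + 108 + ? → (2,2) = 690 − 492 = 198.
From main diagonal, 690 − (118 + 198 + 128 + 163) gives (4,4) = 83.
Using anti-diagonal: 133 + 143 + 128 + 138 + ? → (5,1) = 690 − 542 = 148.
From row 4, 690 − (138 + 123 + 83 + 193) gives (4,1) = 153.
Using column 1: 118 + 183 + 153 + 148 + ? → (2,1) = 690 − 602 = 88.
Using column 4: 173 + 143 + 113 + 83 + ? → (5,4) = 690 − 512 = 178.
Using row 2: 88 + 198 + 143 + 103 + ? → (2,3) = 690 − 532 = 158.
The remaining cell in row 5 is (5,3) = 690 − 597 = 93.

118 78 188 173 133 / 88 198 158 143 103 / 183 168 128 113 98 / 153 138 123 83 193 / 148 108 93 178 163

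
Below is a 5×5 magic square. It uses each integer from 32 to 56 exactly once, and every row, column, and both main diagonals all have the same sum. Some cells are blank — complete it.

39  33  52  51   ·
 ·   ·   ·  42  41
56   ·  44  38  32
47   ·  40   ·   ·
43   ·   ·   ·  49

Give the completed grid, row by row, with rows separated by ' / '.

The entries are 32 through 56, which sum to 1100, so each line sums to 1100/5 = 220.
Row 1 needs 220; the known cells sum to 175, so (1,5) = 45.
Row 3: 56 + 44 + 38 + 32 + ? = 220, so (3,2) = 50.
From column 1, 220 − (39 + 56 + 47 + 43) gives (2,1) = 35.
From column 5, 220 − (45 + 41 + 32 + 49) gives (4,5) = 53.
Anti-diagonal needs 220; the known cells sum to 174, so (4,2) = 46.
From row 4, 220 − (47 + 46 + 40 + 53) gives (4,4) = 34.
From column 4, 220 − (51 + 42 + 38 + 34) gives (5,4) = 55.
Main diagonal: 39 + 44 + 34 + 49 + ? = 220, so (2,2) = 54.
Row 2 must total 220; the given cells sum to 172, so (2,3) = 48.
The remaining cell in column 2 is (5,2) = 220 − 183 = 37.
Column 3: 52 + 48 + 44 + 40 + ? = 220, so (5,3) = 36.

39 33 52 51 45 / 35 54 48 42 41 / 56 50 44 38 32 / 47 46 40 34 53 / 43 37 36 55 49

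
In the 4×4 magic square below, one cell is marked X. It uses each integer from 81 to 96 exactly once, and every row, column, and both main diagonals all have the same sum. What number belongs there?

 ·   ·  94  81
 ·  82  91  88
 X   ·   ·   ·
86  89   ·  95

The entries are 81 through 96, which sum to 1416, so each line sums to 1416/4 = 354.
From row 2, 354 − (82 + 91 + 88) gives (2,1) = 93.
Row 4 must total 354; the given cells sum to 270, so (4,3) = 84.
From column 3, 354 − (94 + 91 + 84) gives (3,3) = 85.
Column 4 needs 354; the known cells sum to 264, so (3,4) = 90.
The remaining cell in main diagonal is (1,1) = 354 − 262 = 92.
From anti-diagonal, 354 − (81 + 91 + 86) gives (3,2) = 96.
The remaining cell in row 1 is (1,2) = 354 − 267 = 87.
Row 3: 96 + 85 + 90 + ? = 354, so (3,1) = 83.

83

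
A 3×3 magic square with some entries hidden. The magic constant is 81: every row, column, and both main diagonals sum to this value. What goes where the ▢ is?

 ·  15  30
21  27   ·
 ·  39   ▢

Using row 1: 15 + 30 + ? → (1,1) = 81 − 45 = 36.
Row 2: 21 + 27 + ? = 81, so (2,3) = 33.
Column 1: 36 + 21 + ? = 81, so (3,1) = 24.
From column 3, 81 − (30 + 33) gives (3,3) = 18.

18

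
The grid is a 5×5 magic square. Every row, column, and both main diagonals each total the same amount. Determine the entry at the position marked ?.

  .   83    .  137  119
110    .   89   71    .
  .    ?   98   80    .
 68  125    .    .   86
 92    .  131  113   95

116

Anti-diagonal is complete and sums to 505; that is the magic constant.
Row 5 must total 505; the given cells sum to 431, so (5,2) = 74.
Column 4 must total 505; the given cells sum to 401, so (4,4) = 104.
Using row 4: 68 + 125 + 104 + 86 + ? → (4,3) = 505 − 383 = 122.
Column 3 must total 505; the given cells sum to 440, so (1,3) = 65.
Row 1: 83 + 65 + 137 + 119 + ? = 505, so (1,1) = 101.
Using column 1: 101 + 110 + 68 + 92 + ? → (3,1) = 505 − 371 = 134.
The remaining cell in main diagonal is (2,2) = 505 − 398 = 107.
The remaining cell in row 2 is (2,5) = 505 − 377 = 128.
Column 2 needs 505; the known cells sum to 389, so (3,2) = 116.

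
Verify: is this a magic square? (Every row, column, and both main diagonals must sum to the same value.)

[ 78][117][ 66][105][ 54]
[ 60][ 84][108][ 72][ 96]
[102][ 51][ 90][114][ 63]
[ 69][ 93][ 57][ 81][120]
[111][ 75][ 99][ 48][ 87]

Yes

Row 1: 78 + 117 + 66 + 105 + 54 = 420.
Row 2: 60 + 84 + 108 + 72 + 96 = 420.
Row 3: 102 + 51 + 90 + 114 + 63 = 420.
Row 4: 69 + 93 + 57 + 81 + 120 = 420.
Row 5: 111 + 75 + 99 + 48 + 87 = 420.
Column 1: 78 + 60 + 102 + 69 + 111 = 420.
Column 2: 117 + 84 + 51 + 93 + 75 = 420.
Column 3: 66 + 108 + 90 + 57 + 99 = 420.
Column 4: 105 + 72 + 114 + 81 + 48 = 420.
Column 5: 54 + 96 + 63 + 120 + 87 = 420.
Main diagonal: 78 + 84 + 90 + 81 + 87 = 420.
Anti-diagonal: 54 + 72 + 90 + 93 + 111 = 420.
All lines sum to 420.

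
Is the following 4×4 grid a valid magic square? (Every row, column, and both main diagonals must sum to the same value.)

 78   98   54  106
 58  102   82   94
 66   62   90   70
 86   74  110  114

No — column 4 sums to 384 but row 3 sums to 288.

Row 1: 78 + 98 + 54 + 106 = 336.
Row 2: 58 + 102 + 82 + 94 = 336.
Row 3: 66 + 62 + 90 + 70 = 288.
Row 4: 86 + 74 + 110 + 114 = 384.
Column 1: 78 + 58 + 66 + 86 = 288.
Column 2: 98 + 102 + 62 + 74 = 336.
Column 3: 54 + 82 + 90 + 110 = 336.
Column 4: 106 + 94 + 70 + 114 = 384.
Main diagonal: 78 + 102 + 90 + 114 = 384.
Anti-diagonal: 106 + 82 + 62 + 86 = 336.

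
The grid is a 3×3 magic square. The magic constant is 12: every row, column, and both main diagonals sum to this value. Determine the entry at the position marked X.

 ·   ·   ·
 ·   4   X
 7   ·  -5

Row 3 needs 12; the known cells sum to 2, so (3,2) = 10.
From column 2, 12 − (4 + 10) gives (1,2) = -2.
Using main diagonal: 4 + (-5) + ? → (1,1) = 12 − (-1) = 13.
Anti-diagonal needs 12; the known cells sum to 11, so (1,3) = 1.
Column 1: 13 + 7 + ? = 12, so (2,1) = -8.
Column 3 needs 12; the known cells sum to -4, so (2,3) = 16.

16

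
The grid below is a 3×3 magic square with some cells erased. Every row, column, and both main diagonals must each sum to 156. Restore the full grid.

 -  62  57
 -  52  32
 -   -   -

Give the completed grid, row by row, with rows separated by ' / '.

Using row 1: 62 + 57 + ? → (1,1) = 156 − 119 = 37.
The remaining cell in row 2 is (2,1) = 156 − 84 = 72.
Using column 1: 37 + 72 + ? → (3,1) = 156 − 109 = 47.
Using column 2: 62 + 52 + ? → (3,2) = 156 − 114 = 42.
From column 3, 156 − (57 + 32) gives (3,3) = 67.

37 62 57 / 72 52 32 / 47 42 67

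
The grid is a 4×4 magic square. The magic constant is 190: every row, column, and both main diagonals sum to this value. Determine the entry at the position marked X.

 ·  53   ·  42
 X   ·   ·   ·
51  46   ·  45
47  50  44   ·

40

From row 3, 190 − (51 + 46 + 45) gives (3,3) = 48.
Row 4 must total 190; the given cells sum to 141, so (4,4) = 49.
Column 2 needs 190; the known cells sum to 149, so (2,2) = 41.
From column 4, 190 − (42 + 45 + 49) gives (2,4) = 54.
The remaining cell in main diagonal is (1,1) = 190 − 138 = 52.
Anti-diagonal needs 190; the known cells sum to 135, so (2,3) = 55.
The remaining cell in row 1 is (1,3) = 190 − 147 = 43.
From row 2, 190 − (41 + 55 + 54) gives (2,1) = 40.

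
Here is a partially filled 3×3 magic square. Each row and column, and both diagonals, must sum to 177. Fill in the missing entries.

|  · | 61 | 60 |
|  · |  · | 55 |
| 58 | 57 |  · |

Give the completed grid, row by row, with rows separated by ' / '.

Row 1: 61 + 60 + ? = 177, so (1,1) = 56.
Row 3 needs 177; the known cells sum to 115, so (3,3) = 62.
Column 1 must total 177; the given cells sum to 114, so (2,1) = 63.
Column 2 must total 177; the given cells sum to 118, so (2,2) = 59.

56 61 60 / 63 59 55 / 58 57 62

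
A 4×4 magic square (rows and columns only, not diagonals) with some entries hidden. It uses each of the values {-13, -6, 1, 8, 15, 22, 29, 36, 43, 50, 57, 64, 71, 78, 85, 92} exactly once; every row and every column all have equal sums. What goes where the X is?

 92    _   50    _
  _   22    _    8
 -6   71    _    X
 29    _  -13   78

57

The 16 entries sum to 632, so each line sums to 632/4 = 158.
Row 4 must total 158; the given cells sum to 94, so (4,2) = 64.
Column 1 must total 158; the given cells sum to 115, so (2,1) = 43.
Using column 2: 22 + 71 + 64 + ? → (1,2) = 158 − 157 = 1.
From row 1, 158 − (92 + 1 + 50) gives (1,4) = 15.
The remaining cell in row 2 is (2,3) = 158 − 73 = 85.
The remaining cell in column 3 is (3,3) = 158 − 122 = 36.
Column 4: 15 + 8 + 78 + ? = 158, so (3,4) = 57.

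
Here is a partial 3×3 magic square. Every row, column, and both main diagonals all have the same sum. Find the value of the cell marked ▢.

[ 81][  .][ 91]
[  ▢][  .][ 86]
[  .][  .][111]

Column 3 is complete and sums to 288; that is the magic constant.
Row 1: 81 + 91 + ? = 288, so (1,2) = 116.
The remaining cell in main diagonal is (2,2) = 288 − 192 = 96.
The remaining cell in anti-diagonal is (3,1) = 288 − 187 = 101.
Row 2 needs 288; the known cells sum to 182, so (2,1) = 106.

106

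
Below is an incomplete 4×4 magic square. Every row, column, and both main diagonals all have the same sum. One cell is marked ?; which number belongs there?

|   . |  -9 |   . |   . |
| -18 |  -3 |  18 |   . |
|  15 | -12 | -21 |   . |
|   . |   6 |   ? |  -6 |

Column 2 is complete and sums to -18; that is the magic constant.
From row 2, -18 − (-18 + (-3) + 18) gives (2,4) = -15.
Using row 3: 15 + (-12) + (-21) + ? → (3,4) = -18 − (-18) = 0.
Column 4 needs -18; the known cells sum to -21, so (1,4) = 3.
The remaining cell in main diagonal is (1,1) = -18 − (-30) = 12.
From anti-diagonal, -18 − (3 + 18 + (-12)) gives (4,1) = -27.
Row 1 must total -18; the given cells sum to 6, so (1,3) = -24.
Using row 4: -27 + 6 + (-6) + ? → (4,3) = -18 − (-27) = 9.

9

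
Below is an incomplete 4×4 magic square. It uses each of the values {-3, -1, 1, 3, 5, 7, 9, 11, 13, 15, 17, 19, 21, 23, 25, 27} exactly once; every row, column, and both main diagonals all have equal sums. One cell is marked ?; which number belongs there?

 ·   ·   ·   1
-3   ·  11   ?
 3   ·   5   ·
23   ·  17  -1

The 16 entries sum to 192, so each line sums to 192/4 = 48.
Row 4: 23 + 17 + (-1) + ? = 48, so (4,2) = 9.
From column 1, 48 − (-3 + 3 + 23) gives (1,1) = 25.
Column 3 must total 48; the given cells sum to 33, so (1,3) = 15.
From main diagonal, 48 − (25 + 5 + (-1)) gives (2,2) = 19.
Anti-diagonal must total 48; the given cells sum to 35, so (3,2) = 13.
From row 1, 48 − (25 + 15 + 1) gives (1,2) = 7.
Using row 2: -3 + 19 + 11 + ? → (2,4) = 48 − 27 = 21.

21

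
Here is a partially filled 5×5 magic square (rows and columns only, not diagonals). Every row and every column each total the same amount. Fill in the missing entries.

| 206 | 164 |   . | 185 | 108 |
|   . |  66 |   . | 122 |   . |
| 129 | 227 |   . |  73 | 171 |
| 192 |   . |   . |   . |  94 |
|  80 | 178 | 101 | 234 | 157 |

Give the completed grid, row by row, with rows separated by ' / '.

Row 5 is already complete: 80 + 178 + 101 + 234 + 157 = 750, so that is the magic constant.
Row 1 must total 750; the given cells sum to 663, so (1,3) = 87.
From row 3, 750 − (129 + 227 + 73 + 171) gives (3,3) = 150.
Using column 1: 206 + 129 + 192 + 80 + ? → (2,1) = 750 − 607 = 143.
The remaining cell in column 2 is (4,2) = 750 − 635 = 115.
Column 4 needs 750; the known cells sum to 614, so (4,4) = 136.
Column 5 must total 750; the given cells sum to 530, so (2,5) = 220.
Row 2 must total 750; the given cells sum to 551, so (2,3) = 199.
Row 4: 192 + 115 + 136 + 94 + ? = 750, so (4,3) = 213.

206 164 87 185 108 / 143 66 199 122 220 / 129 227 150 73 171 / 192 115 213 136 94 / 80 178 101 234 157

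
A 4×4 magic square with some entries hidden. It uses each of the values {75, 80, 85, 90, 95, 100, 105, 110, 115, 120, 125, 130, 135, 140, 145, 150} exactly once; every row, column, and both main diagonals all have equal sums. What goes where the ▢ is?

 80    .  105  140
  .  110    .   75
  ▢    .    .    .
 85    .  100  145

The 16 entries sum to 1800, so each line sums to 1800/4 = 450.
Row 1: 80 + 105 + 140 + ? = 450, so (1,2) = 125.
Row 4: 85 + 100 + 145 + ? = 450, so (4,2) = 120.
Using column 2: 125 + 110 + 120 + ? → (3,2) = 450 − 355 = 95.
From column 4, 450 − (140 + 75 + 145) gives (3,4) = 90.
Main diagonal: 80 + 110 + 145 + ? = 450, so (3,3) = 115.
Anti-diagonal needs 450; the known cells sum to 320, so (2,3) = 130.
Row 2 must total 450; the given cells sum to 315, so (2,1) = 135.
Using row 3: 95 + 115 + 90 + ? → (3,1) = 450 − 300 = 150.

150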